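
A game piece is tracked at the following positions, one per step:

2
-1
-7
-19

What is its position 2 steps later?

-91

Step-to-step displacements: -3, -6, -12; each is 2× the previous.
step 4: -19 − 24 → -43
step 5: -43 − 48 → -91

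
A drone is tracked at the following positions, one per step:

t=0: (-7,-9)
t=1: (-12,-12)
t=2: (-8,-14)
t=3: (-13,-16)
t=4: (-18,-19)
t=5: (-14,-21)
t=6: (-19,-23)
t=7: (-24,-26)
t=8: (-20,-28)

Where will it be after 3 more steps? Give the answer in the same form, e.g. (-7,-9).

(-26,-35)

Step-to-step displacements: (-5,-3), (+4,-2), (-5,-2), (-5,-3), (+4,-2), (-5,-2), (-5,-3), (+4,-2) — a repeating cycle of length 3.
step 9: apply (-5,-2) → (-25,-30)
step 10: apply (-5,-3) → (-30,-33)
step 11: apply (+4,-2) → (-26,-35)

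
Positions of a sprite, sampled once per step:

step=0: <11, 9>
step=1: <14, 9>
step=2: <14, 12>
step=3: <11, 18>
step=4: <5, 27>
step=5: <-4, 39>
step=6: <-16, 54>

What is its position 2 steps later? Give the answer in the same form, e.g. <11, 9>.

Successive displacements: <+3, +0>, <+0, +3>, <-3, +6>, <-6, +9>, <-9, +12>, <-12, +15> — each changes by <-3, +3>.
step 7: <-16, 54> + <-15, +18> → <-31, 72>
step 8: <-31, 72> + <-18, +21> → <-49, 93>

<-49, 93>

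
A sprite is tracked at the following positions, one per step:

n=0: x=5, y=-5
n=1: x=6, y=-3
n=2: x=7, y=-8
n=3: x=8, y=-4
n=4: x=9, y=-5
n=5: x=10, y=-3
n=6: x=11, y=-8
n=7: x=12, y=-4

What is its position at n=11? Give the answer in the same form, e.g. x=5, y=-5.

x=16, y=-4

The x coordinate changes by +1 each step, so at step 11 it is 5 + 11·(1) = 16.
The y coordinate repeats the cycle [-5, -3, -8, -4] with period 4; step 11 mod 4 = 3, giving -4.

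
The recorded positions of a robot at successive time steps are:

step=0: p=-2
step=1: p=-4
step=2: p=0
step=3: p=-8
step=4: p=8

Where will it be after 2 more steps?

p=40

Step-to-step displacements: -2, +4, -8, +16; each is -2× the previous.
step 5: 8 − 32 → p=-24
step 6: -24 + 64 → p=40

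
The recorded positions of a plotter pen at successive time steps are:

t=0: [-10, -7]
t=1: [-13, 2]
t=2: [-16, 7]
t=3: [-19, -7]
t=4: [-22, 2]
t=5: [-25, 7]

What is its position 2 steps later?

[-31, 2]

First: linear, -3 per step → -31 at step 7.
Second: cycles through -7, 2, 7 every 3 steps. Step 7 lands at position 1 of the cycle → 2.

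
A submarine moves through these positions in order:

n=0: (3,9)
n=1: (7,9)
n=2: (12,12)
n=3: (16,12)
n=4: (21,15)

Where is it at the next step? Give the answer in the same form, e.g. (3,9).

(25,15)

Step-to-step displacements: (+4,+0), (+5,+3), (+4,+0), (+5,+3) — a repeating cycle of length 2.
step 5: apply (+4,+0) → (25,15)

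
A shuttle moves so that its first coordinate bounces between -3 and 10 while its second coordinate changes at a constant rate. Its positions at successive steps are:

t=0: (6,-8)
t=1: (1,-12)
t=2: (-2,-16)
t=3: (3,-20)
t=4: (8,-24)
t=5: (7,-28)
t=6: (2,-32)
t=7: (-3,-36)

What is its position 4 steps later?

The first coordinate reflects between -3 and 10, moving 5 per step.
  step 8: -3 → 2
  step 9: 2 → 7
  step 10: 7 → 8
  step 11: 8 → 3
The second coordinate changes by -4 each step: at step 11 it is -52.

(3,-52)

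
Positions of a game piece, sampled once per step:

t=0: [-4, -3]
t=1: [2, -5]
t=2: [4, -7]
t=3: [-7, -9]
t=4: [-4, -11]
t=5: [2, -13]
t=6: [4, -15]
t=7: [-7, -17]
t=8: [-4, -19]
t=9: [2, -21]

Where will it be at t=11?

First: cycles through -4, 2, 4, -7 every 4 steps. Step 11 lands at position 3 of the cycle → -7.
Second: linear, -2 per step → -25 at step 11.

[-7, -25]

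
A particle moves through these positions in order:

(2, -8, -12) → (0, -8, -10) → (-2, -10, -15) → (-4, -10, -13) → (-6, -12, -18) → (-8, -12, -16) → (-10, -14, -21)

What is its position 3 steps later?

(-16, -16, -22)

The moves between consecutive positions are (-2, +0, +2), (-2, -2, -5), (-2, +0, +2), (-2, -2, -5), (-2, +0, +2), (-2, -2, -5); they repeat the 2-cycle [(-2, +0, +2), (-2, -2, -5)].
step 7: apply (-2, +0, +2) → (-12, -14, -19)
step 8: apply (-2, -2, -5) → (-14, -16, -24)
step 9: apply (-2, +0, +2) → (-16, -16, -22)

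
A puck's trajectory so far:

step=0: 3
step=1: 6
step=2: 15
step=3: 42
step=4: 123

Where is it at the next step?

366

The jumps are +3, +9, +27, +81 — a geometric progression with ratio 3.
step 5: 123 + 243 → 366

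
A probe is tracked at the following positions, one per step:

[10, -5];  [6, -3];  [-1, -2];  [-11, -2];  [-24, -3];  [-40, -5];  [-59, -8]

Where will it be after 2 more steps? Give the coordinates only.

Successive displacements: [-4, +2], [-7, +1], [-10, +0], [-13, -1], [-16, -2], [-19, -3] — each changes by [-3, -1].
step 7: [-59, -8] + [-22, -4] → [-81, -12]
step 8: [-81, -12] + [-25, -5] → [-106, -17]

[-106, -17]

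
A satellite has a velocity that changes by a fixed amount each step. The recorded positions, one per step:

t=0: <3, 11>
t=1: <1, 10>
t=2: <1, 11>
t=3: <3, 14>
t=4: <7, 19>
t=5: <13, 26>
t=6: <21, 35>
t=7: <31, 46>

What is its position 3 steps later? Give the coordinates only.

<73, 91>

First differences are <-2, -1>, <+0, +1>, <+2, +3>, <+4, +5>, <+6, +7>, <+8, +9>, <+10, +11>; their common second difference is <+2, +2> (constant acceleration).
step 8: <31, 46> + <+12, +13> → <43, 59>
step 9: <43, 59> + <+14, +15> → <57, 74>
step 10: <57, 74> + <+16, +17> → <73, 91>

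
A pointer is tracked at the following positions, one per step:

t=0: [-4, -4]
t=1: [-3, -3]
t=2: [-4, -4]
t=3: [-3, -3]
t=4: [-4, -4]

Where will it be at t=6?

Consecutive displacements [+1, +1], [-1, -1], [+1, +1], [-1, -1] scale by a factor of -1 each step.
step 5: [-4, -4] + [+1, +1] → [-3, -3]
step 6: [-3, -3] + [-1, -1] → [-4, -4]

[-4, -4]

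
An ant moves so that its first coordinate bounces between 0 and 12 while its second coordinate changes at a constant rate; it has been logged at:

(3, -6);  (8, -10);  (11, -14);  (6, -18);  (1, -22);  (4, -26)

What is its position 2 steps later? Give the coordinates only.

(10, -34)

The first coordinate reflects between 0 and 12, moving 5 per step.
  step 6: 4 → 9
  step 7: 9 → 10
The second coordinate changes by -4 each step: at step 7 it is -34.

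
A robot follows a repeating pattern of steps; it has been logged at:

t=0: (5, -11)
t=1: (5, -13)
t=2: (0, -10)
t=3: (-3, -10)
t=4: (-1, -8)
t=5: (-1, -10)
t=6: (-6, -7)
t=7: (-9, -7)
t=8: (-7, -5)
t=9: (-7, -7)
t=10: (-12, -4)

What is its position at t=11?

(-15, -4)

Step-to-step displacements: (+0, -2), (-5, +3), (-3, +0), (+2, +2), (+0, -2), (-5, +3), (-3, +0), (+2, +2), (+0, -2), (-5, +3) — a repeating cycle of length 4.
step 11: apply (-3, +0) → (-15, -4)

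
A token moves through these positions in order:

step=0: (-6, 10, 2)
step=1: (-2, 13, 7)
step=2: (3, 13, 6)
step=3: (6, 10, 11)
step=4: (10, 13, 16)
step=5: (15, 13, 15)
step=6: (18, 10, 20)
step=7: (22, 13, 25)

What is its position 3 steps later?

(34, 13, 34)

Differencing gives (+4, +3, +5), (+5, +0, -1), (+3, -3, +5), (+4, +3, +5), (+5, +0, -1), (+3, -3, +5), (+4, +3, +5). This is the pattern (+4, +3, +5), (+5, +0, -1), (+3, -3, +5) repeated.
step 8: apply (+5, +0, -1) → (27, 13, 24)
step 9: apply (+3, -3, +5) → (30, 10, 29)
step 10: apply (+4, +3, +5) → (34, 13, 34)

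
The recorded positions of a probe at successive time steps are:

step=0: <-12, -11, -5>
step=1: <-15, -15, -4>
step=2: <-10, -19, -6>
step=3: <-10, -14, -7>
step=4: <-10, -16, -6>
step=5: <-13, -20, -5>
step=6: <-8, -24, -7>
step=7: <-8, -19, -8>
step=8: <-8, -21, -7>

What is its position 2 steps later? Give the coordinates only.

Differencing gives <-3, -4, +1>, <+5, -4, -2>, <+0, +5, -1>, <+0, -2, +1>, <-3, -4, +1>, <+5, -4, -2>, <+0, +5, -1>, <+0, -2, +1>. This is the pattern <-3, -4, +1>, <+5, -4, -2>, <+0, +5, -1>, <+0, -2, +1> repeated.
step 9: apply <-3, -4, +1> → <-11, -25, -6>
step 10: apply <+5, -4, -2> → <-6, -29, -8>

<-6, -29, -8>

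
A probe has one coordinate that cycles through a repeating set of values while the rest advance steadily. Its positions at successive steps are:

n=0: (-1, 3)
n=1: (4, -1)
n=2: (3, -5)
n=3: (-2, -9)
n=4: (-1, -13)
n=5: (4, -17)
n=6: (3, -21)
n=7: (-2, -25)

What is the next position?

The first coordinate repeats the cycle [-1, 4, 3, -2] with period 4; step 8 mod 4 = 0, giving -1.
The second coordinate changes by -4 each step, so at step 8 it is 3 + 8·(-4) = -29.

(-1, -29)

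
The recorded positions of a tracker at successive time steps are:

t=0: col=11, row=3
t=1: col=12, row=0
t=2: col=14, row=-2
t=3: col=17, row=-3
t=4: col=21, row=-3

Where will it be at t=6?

col=32, row=0

First differences are (+1, -3), (+2, -2), (+3, -1), (+4, +0); their common second difference is (+1, +1) (constant acceleration).
step 5: col=21, row=-3 + (+5, +1) → col=26, row=-2
step 6: col=26, row=-2 + (+6, +2) → col=32, row=0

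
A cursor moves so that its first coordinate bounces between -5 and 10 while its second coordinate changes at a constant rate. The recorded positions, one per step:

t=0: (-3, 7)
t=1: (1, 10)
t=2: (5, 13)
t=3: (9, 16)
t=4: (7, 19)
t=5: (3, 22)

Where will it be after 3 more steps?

(-1, 31)

The first coordinate reflects between -5 and 10, moving 4 per step.
  step 6: 3 → -1
  step 7: -1 → -5
  step 8: -5 → -1
The second coordinate changes by +3 each step: at step 8 it is 31.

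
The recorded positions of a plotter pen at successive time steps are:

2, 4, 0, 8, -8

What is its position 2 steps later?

-40

Step-to-step displacements: +2, -4, +8, -16; each is -2× the previous.
step 5: -8 + 32 → 24
step 6: 24 − 64 → -40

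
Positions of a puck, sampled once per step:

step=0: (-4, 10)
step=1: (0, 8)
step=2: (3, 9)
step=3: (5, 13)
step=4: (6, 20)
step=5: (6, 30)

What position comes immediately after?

(5, 43)

First differences are (+4, -2), (+3, +1), (+2, +4), (+1, +7), (+0, +10); their common second difference is (-1, +3) (constant acceleration).
step 6: (6, 30) + (-1, +13) → (5, 43)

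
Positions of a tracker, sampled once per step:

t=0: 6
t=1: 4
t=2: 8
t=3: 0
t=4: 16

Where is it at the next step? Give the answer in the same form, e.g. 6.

The jumps are -2, +4, -8, +16 — a geometric progression with ratio -2.
step 5: 16 − 32 → -16

-16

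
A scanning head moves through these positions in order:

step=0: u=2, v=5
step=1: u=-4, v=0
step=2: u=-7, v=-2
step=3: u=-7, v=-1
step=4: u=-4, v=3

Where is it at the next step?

Successive displacements: (-6, -5), (-3, -2), (+0, +1), (+3, +4) — each changes by (+3, +3).
step 5: u=-4, v=3 + (+6, +7) → u=2, v=10

u=2, v=10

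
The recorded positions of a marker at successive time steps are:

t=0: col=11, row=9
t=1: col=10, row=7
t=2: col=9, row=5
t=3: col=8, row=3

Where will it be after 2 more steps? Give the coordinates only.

The position changes by (-1, -2) every step.
step 4: col=8, row=3 + (-1, -2) → col=7, row=1
step 5: col=7, row=1 + (-1, -2) → col=6, row=-1

col=6, row=-1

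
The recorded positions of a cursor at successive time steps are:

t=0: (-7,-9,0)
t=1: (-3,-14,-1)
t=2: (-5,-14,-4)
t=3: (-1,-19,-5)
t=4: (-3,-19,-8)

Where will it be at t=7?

The moves between consecutive positions are (+4,-5,-1), (-2,+0,-3), (+4,-5,-1), (-2,+0,-3); they repeat the 2-cycle [(+4,-5,-1), (-2,+0,-3)].
step 5: apply (+4,-5,-1) → (1,-24,-9)
step 6: apply (-2,+0,-3) → (-1,-24,-12)
step 7: apply (+4,-5,-1) → (3,-29,-13)

(3,-29,-13)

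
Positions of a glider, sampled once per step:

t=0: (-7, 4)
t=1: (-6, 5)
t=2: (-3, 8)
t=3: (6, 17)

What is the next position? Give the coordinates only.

(33, 44)

The jumps are (+1, +1), (+3, +3), (+9, +9) — a geometric progression with ratio 3.
step 4: (6, 17) + (+27, +27) → (33, 44)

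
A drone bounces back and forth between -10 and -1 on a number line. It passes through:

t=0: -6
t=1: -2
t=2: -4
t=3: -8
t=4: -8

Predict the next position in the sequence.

-4

The value reflects between -10 and -1, moving 4 per step.
  step 5: -8 → -4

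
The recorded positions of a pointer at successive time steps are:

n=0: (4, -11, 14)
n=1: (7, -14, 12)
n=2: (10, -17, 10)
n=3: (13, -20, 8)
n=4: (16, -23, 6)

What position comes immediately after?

The position changes by (+3, -3, -2) every step.
step 5: (16, -23, 6) + (+3, -3, -2) → (19, -26, 4)

(19, -26, 4)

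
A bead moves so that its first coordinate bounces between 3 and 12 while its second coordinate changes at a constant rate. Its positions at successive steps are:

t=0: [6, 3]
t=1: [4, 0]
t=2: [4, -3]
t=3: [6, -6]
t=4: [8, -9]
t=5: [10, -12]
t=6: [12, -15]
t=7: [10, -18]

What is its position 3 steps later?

The first coordinate travels 2 per step and bounces off the walls at 3 and 12.
  step 8: 10 → 8
  step 9: 8 → 6
  step 10: 6 → 4
The second coordinate changes by -3 each step: at step 10 it is -27.

[4, -27]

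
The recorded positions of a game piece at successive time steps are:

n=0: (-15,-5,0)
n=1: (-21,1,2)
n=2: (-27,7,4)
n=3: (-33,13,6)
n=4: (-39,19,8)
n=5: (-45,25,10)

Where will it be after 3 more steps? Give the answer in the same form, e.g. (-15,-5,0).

(-63,43,16)

Constant displacement of (-6,+6,+2) per step.
step 6: (-45,25,10) + (-6,+6,+2) → (-51,31,12)
step 7: (-51,31,12) + (-6,+6,+2) → (-57,37,14)
step 8: (-57,37,14) + (-6,+6,+2) → (-63,43,16)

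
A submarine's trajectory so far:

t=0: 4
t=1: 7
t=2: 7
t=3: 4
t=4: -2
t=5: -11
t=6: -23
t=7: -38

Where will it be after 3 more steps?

Taking differences between consecutive positions: +3, +0, -3, -6, -9, -12, -15. These grow by -3 each step.
step 8: -38 − 18 → -56
step 9: -56 − 21 → -77
step 10: -77 − 24 → -101

-101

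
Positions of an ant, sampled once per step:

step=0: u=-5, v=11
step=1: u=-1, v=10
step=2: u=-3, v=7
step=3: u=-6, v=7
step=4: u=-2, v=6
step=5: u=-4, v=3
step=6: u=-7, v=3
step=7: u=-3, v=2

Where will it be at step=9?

The moves between consecutive positions are (+4, -1), (-2, -3), (-3, +0), (+4, -1), (-2, -3), (-3, +0), (+4, -1); they repeat the 3-cycle [(+4, -1), (-2, -3), (-3, +0)].
step 8: apply (-2, -3) → u=-5, v=-1
step 9: apply (-3, +0) → u=-8, v=-1

u=-8, v=-1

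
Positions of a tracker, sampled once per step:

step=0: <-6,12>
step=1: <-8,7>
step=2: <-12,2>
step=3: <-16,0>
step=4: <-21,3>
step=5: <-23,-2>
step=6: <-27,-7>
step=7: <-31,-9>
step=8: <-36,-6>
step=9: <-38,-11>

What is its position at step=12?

Differencing gives <-2,-5>, <-4,-5>, <-4,-2>, <-5,+3>, <-2,-5>, <-4,-5>, <-4,-2>, <-5,+3>, <-2,-5>. This is the pattern <-2,-5>, <-4,-5>, <-4,-2>, <-5,+3> repeated.
step 10: apply <-4,-5> → <-42,-16>
step 11: apply <-4,-2> → <-46,-18>
step 12: apply <-5,+3> → <-51,-15>

<-51,-15>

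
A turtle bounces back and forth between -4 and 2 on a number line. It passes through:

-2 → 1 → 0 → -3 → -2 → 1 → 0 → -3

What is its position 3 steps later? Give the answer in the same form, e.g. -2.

0

The value travels 3 per step and bounces off the walls at -4 and 2.
  step 8: -3 → -2
  step 9: -2 → 1
  step 10: 1 → 0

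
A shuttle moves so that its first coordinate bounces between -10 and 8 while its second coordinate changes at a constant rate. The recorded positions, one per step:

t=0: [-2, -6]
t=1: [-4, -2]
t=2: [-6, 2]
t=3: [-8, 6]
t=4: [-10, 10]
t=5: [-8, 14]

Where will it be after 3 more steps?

[-2, 26]

The first coordinate reflects between -10 and 8, moving 2 per step.
  step 6: -8 → -6
  step 7: -6 → -4
  step 8: -4 → -2
The second coordinate changes by +4 each step: at step 8 it is 26.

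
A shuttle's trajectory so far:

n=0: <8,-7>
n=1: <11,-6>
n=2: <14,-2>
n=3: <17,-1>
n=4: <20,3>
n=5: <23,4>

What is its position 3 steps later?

<32,13>

The moves between consecutive positions are <+3,+1>, <+3,+4>, <+3,+1>, <+3,+4>, <+3,+1>; they repeat the 2-cycle [<+3,+1>, <+3,+4>].
step 6: apply <+3,+4> → <26,8>
step 7: apply <+3,+1> → <29,9>
step 8: apply <+3,+4> → <32,13>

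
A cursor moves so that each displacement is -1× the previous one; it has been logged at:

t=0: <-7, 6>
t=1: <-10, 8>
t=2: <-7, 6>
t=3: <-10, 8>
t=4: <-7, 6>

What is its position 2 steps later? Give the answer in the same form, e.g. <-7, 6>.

<-7, 6>

Step-to-step displacements: <-3, +2>, <+3, -2>, <-3, +2>, <+3, -2>; each is -1× the previous.
step 5: <-7, 6> + <-3, +2> → <-10, 8>
step 6: <-10, 8> + <+3, -2> → <-7, 6>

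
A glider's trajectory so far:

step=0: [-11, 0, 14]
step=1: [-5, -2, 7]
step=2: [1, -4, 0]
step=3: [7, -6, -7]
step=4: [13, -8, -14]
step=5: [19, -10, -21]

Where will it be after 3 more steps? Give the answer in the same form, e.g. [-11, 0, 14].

Each step adds [+6, -2, -7] to the position.
step 6: [19, -10, -21] + [+6, -2, -7] → [25, -12, -28]
step 7: [25, -12, -28] + [+6, -2, -7] → [31, -14, -35]
step 8: [31, -14, -35] + [+6, -2, -7] → [37, -16, -42]

[37, -16, -42]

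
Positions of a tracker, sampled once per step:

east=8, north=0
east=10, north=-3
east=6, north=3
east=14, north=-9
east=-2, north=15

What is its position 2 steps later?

east=-34, north=63

The jumps are (+2,-3), (-4,+6), (+8,-12), (-16,+24) — a geometric progression with ratio -2.
step 5: east=-2, north=15 + (+32,-48) → east=30, north=-33
step 6: east=30, north=-33 + (-64,+96) → east=-34, north=63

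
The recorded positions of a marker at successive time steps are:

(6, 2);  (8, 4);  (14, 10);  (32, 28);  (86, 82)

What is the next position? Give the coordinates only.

Consecutive displacements (+2, +2), (+6, +6), (+18, +18), (+54, +54) scale by a factor of 3 each step.
step 5: (86, 82) + (+162, +162) → (248, 244)

(248, 244)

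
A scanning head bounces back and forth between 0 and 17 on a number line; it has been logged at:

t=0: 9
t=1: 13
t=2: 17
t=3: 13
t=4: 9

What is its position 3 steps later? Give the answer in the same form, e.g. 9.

3

The value reflects between 0 and 17, moving 4 per step.
  step 5: 9 → 5
  step 6: 5 → 1
  step 7: 1 → 3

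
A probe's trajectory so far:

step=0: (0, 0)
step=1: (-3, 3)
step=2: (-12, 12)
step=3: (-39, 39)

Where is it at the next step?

The jumps are (-3, +3), (-9, +9), (-27, +27) — a geometric progression with ratio 3.
step 4: (-39, 39) + (-81, +81) → (-120, 120)

(-120, 120)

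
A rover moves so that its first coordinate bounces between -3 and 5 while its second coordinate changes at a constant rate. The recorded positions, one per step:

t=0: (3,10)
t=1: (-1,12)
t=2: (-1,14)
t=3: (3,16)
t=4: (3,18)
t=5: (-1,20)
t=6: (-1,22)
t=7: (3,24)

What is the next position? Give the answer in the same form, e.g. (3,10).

(3,26)

The first coordinate reflects between -3 and 5, moving 4 per step.
  step 8: 3 → 3
The second coordinate changes by +2 each step: at step 8 it is 26.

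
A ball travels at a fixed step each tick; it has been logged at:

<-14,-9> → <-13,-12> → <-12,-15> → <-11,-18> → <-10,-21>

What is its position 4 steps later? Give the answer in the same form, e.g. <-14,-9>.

<-6,-33>

The position changes by <+1,-3> every step.
step 5: <-10,-21> + <+1,-3> → <-9,-24>
step 6: <-9,-24> + <+1,-3> → <-8,-27>
step 7: <-8,-27> + <+1,-3> → <-7,-30>
step 8: <-7,-30> + <+1,-3> → <-6,-33>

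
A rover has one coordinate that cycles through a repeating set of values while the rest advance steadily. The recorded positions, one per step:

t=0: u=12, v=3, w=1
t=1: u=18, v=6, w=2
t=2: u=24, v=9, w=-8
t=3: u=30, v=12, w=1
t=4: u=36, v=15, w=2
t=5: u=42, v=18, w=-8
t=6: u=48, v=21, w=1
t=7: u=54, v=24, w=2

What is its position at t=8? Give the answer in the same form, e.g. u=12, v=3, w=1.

u=60, v=27, w=-8

The u coordinate changes by +6 each step, so at step 8 it is 12 + 8·(6) = 60.
The v coordinate changes by +3 each step, so at step 8 it is 3 + 8·(3) = 27.
The w coordinate repeats the cycle [1, 2, -8] with period 3; step 8 mod 3 = 2, giving -8.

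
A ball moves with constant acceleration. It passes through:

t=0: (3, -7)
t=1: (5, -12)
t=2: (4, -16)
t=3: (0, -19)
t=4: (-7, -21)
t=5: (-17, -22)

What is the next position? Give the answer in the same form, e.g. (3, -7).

Taking differences between consecutive positions: (+2, -5), (-1, -4), (-4, -3), (-7, -2), (-10, -1). These grow by (-3, +1) each step.
step 6: (-17, -22) + (-13, +0) → (-30, -22)

(-30, -22)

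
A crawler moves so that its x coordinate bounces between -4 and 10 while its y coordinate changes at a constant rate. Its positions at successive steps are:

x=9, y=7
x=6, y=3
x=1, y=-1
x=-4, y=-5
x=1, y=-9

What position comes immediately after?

x=6, y=-13

The x coordinate reflects between -4 and 10, moving 5 per step.
  step 5: 1 → 6
The y coordinate changes by -4 each step: at step 5 it is -13.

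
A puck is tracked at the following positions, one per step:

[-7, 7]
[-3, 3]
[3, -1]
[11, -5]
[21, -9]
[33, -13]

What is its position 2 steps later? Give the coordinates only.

First differences are [+4, -4], [+6, -4], [+8, -4], [+10, -4], [+12, -4]; their common second difference is [+2, +0] (constant acceleration).
step 6: [33, -13] + [+14, -4] → [47, -17]
step 7: [47, -17] + [+16, -4] → [63, -21]

[63, -21]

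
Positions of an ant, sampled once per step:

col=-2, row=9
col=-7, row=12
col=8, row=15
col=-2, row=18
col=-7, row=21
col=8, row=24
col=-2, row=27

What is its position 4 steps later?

Col: cycles through -2, -7, 8 every 3 steps. Step 10 lands at position 1 of the cycle → -7.
Row: linear, +3 per step → 39 at step 10.

col=-7, row=39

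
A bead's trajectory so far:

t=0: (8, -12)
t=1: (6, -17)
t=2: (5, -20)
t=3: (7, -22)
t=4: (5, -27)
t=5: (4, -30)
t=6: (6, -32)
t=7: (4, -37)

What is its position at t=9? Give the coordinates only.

Step-to-step displacements: (-2, -5), (-1, -3), (+2, -2), (-2, -5), (-1, -3), (+2, -2), (-2, -5) — a repeating cycle of length 3.
step 8: apply (-1, -3) → (3, -40)
step 9: apply (+2, -2) → (5, -42)

(5, -42)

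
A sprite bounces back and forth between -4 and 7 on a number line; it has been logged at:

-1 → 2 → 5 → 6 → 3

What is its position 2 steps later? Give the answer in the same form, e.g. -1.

The value travels 3 per step and bounces off the walls at -4 and 7.
  step 5: 3 → 0
  step 6: 0 → -3

-3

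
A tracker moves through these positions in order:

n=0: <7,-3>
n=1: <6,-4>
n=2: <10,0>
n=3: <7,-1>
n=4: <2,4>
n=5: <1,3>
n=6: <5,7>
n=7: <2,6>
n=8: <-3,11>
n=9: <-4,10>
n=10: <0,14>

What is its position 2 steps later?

<-8,18>

The moves between consecutive positions are <-1,-1>, <+4,+4>, <-3,-1>, <-5,+5>, <-1,-1>, <+4,+4>, <-3,-1>, <-5,+5>, <-1,-1>, <+4,+4>; they repeat the 4-cycle [<-1,-1>, <+4,+4>, <-3,-1>, <-5,+5>].
step 11: apply <-3,-1> → <-3,13>
step 12: apply <-5,+5> → <-8,18>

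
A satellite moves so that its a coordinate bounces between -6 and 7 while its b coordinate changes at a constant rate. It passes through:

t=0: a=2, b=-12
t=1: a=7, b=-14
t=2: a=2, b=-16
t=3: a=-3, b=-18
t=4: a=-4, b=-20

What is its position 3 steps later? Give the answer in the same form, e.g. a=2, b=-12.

The a coordinate reflects between -6 and 7, moving 5 per step.
  step 5: -4 → 1
  step 6: 1 → 6
  step 7: 6 → 3
The b coordinate changes by -2 each step: at step 7 it is -26.

a=3, b=-26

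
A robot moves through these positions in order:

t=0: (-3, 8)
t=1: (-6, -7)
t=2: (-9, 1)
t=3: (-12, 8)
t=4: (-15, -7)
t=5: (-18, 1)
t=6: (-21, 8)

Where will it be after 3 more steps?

First: linear, -3 per step → -30 at step 9.
Second: cycles through 8, -7, 1 every 3 steps. Step 9 lands at position 0 of the cycle → 8.

(-30, 8)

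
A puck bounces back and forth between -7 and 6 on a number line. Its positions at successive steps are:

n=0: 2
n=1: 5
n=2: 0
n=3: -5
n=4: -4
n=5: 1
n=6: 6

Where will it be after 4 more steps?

0

The value reflects between -7 and 6, moving 5 per step.
  step 7: 6 → 1
  step 8: 1 → -4
  step 9: -4 → -5
  step 10: -5 → 0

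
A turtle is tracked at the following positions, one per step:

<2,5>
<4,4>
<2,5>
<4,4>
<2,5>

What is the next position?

<4,4>

Step-to-step displacements: <+2,-1>, <-2,+1>, <+2,-1>, <-2,+1>; each is -1× the previous.
step 5: <2,5> + <+2,-1> → <4,4>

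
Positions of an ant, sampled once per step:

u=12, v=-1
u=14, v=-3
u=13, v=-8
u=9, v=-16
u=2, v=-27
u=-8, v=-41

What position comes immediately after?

Taking differences between consecutive positions: (+2, -2), (-1, -5), (-4, -8), (-7, -11), (-10, -14). These grow by (-3, -3) each step.
step 6: u=-8, v=-41 + (-13, -17) → u=-21, v=-58

u=-21, v=-58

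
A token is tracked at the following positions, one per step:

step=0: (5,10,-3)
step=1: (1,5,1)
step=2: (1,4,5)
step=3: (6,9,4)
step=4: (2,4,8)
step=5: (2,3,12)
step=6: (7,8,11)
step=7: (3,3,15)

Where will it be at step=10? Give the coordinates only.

The moves between consecutive positions are (-4,-5,+4), (+0,-1,+4), (+5,+5,-1), (-4,-5,+4), (+0,-1,+4), (+5,+5,-1), (-4,-5,+4); they repeat the 3-cycle [(-4,-5,+4), (+0,-1,+4), (+5,+5,-1)].
step 8: apply (+0,-1,+4) → (3,2,19)
step 9: apply (+5,+5,-1) → (8,7,18)
step 10: apply (-4,-5,+4) → (4,2,22)

(4,2,22)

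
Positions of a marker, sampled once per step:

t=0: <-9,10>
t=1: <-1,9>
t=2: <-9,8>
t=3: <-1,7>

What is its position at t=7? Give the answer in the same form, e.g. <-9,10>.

First: cycles through -9, -1 every 2 steps. Step 7 lands at position 1 of the cycle → -1.
Second: linear, -1 per step → 3 at step 7.

<-1,3>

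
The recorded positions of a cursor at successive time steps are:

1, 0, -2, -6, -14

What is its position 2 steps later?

The jumps are -1, -2, -4, -8 — a geometric progression with ratio 2.
step 5: -14 − 16 → -30
step 6: -30 − 32 → -62

-62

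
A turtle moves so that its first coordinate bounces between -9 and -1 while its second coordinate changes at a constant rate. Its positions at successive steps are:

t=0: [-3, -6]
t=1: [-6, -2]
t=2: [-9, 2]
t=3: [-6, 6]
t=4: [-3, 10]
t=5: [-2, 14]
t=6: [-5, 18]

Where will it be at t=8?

[-7, 26]

The first coordinate travels 3 per step and bounces off the walls at -9 and -1.
  step 7: -5 → -8
  step 8: -8 → -7
The second coordinate changes by +4 each step: at step 8 it is 26.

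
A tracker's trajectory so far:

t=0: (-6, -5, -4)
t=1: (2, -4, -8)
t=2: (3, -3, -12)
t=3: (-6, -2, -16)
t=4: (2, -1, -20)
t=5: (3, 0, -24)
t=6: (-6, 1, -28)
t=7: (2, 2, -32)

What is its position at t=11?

The first coordinate repeats the cycle [-6, 2, 3] with period 3; step 11 mod 3 = 2, giving 3.
The second coordinate changes by +1 each step, so at step 11 it is -5 + 11·(1) = 6.
The third coordinate changes by -4 each step, so at step 11 it is -4 + 11·(-4) = -48.

(3, 6, -48)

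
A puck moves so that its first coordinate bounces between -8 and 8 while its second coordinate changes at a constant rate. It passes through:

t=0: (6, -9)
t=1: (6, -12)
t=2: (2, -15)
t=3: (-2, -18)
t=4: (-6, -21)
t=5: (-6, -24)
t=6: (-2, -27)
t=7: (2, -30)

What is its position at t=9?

The first coordinate reflects between -8 and 8, moving 4 per step.
  step 8: 2 → 6
  step 9: 6 → 6
The second coordinate changes by -3 each step: at step 9 it is -36.

(6, -36)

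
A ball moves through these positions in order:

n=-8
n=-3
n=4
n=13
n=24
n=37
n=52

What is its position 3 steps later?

Taking differences between consecutive positions: +5, +7, +9, +11, +13, +15. These grow by +2 each step.
step 7: 52 + 17 → n=69
step 8: 69 + 19 → n=88
step 9: 88 + 21 → n=109

n=109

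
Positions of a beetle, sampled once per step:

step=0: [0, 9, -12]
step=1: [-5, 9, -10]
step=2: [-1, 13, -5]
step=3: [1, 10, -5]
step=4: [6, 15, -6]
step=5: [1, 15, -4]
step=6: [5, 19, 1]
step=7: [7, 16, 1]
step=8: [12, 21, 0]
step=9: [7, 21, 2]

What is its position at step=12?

[18, 27, 6]

Step-to-step displacements: [-5, +0, +2], [+4, +4, +5], [+2, -3, +0], [+5, +5, -1], [-5, +0, +2], [+4, +4, +5], [+2, -3, +0], [+5, +5, -1], [-5, +0, +2] — a repeating cycle of length 4.
step 10: apply [+4, +4, +5] → [11, 25, 7]
step 11: apply [+2, -3, +0] → [13, 22, 7]
step 12: apply [+5, +5, -1] → [18, 27, 6]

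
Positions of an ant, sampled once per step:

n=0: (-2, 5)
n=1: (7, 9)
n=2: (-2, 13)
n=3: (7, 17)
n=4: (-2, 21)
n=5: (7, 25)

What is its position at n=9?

(7, 41)

The first coordinate repeats the cycle [-2, 7] with period 2; step 9 mod 2 = 1, giving 7.
The second coordinate changes by +4 each step, so at step 9 it is 5 + 9·(4) = 41.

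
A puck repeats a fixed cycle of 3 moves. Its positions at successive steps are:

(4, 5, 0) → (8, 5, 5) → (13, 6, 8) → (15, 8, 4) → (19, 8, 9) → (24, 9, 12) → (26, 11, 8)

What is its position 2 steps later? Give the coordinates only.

(35, 12, 16)

Step-to-step displacements: (+4, +0, +5), (+5, +1, +3), (+2, +2, -4), (+4, +0, +5), (+5, +1, +3), (+2, +2, -4) — a repeating cycle of length 3.
step 7: apply (+4, +0, +5) → (30, 11, 13)
step 8: apply (+5, +1, +3) → (35, 12, 16)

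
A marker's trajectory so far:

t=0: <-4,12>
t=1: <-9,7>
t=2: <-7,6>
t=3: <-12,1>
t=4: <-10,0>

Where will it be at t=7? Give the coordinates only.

The moves between consecutive positions are <-5,-5>, <+2,-1>, <-5,-5>, <+2,-1>; they repeat the 2-cycle [<-5,-5>, <+2,-1>].
step 5: apply <-5,-5> → <-15,-5>
step 6: apply <+2,-1> → <-13,-6>
step 7: apply <-5,-5> → <-18,-11>

<-18,-11>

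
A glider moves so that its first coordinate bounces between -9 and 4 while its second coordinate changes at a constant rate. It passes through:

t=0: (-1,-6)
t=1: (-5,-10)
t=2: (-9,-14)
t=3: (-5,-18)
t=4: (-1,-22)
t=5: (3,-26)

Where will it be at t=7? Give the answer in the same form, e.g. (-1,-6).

The first coordinate reflects between -9 and 4, moving 4 per step.
  step 6: 3 → 1
  step 7: 1 → -3
The second coordinate changes by -4 each step: at step 7 it is -34.

(-3,-34)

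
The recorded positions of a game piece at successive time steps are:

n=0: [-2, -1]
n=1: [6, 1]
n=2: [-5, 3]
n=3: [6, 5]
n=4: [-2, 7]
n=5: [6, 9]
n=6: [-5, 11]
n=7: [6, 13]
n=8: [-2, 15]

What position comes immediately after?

The first coordinate repeats the cycle [-2, 6, -5, 6] with period 4; step 9 mod 4 = 1, giving 6.
The second coordinate changes by +2 each step, so at step 9 it is -1 + 9·(2) = 17.

[6, 17]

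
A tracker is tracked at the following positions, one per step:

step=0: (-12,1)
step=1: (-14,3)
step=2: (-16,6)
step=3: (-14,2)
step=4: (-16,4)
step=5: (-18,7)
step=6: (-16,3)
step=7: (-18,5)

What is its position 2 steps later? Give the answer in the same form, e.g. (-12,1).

The moves between consecutive positions are (-2,+2), (-2,+3), (+2,-4), (-2,+2), (-2,+3), (+2,-4), (-2,+2); they repeat the 3-cycle [(-2,+2), (-2,+3), (+2,-4)].
step 8: apply (-2,+3) → (-20,8)
step 9: apply (+2,-4) → (-18,4)

(-18,4)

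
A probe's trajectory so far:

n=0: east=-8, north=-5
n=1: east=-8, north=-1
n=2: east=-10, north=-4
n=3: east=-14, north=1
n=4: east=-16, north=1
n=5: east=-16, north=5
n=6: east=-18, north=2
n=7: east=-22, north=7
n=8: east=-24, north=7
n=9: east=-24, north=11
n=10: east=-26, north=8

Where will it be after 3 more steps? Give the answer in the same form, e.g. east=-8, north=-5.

east=-32, north=17

Step-to-step displacements: (+0, +4), (-2, -3), (-4, +5), (-2, +0), (+0, +4), (-2, -3), (-4, +5), (-2, +0), (+0, +4), (-2, -3) — a repeating cycle of length 4.
step 11: apply (-4, +5) → east=-30, north=13
step 12: apply (-2, +0) → east=-32, north=13
step 13: apply (+0, +4) → east=-32, north=17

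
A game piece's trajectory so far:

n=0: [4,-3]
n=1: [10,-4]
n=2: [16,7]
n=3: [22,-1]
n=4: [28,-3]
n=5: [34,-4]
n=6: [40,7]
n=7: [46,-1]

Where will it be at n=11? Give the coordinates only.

The first coordinate changes by +6 each step, so at step 11 it is 4 + 11·(6) = 70.
The second coordinate repeats the cycle [-3, -4, 7, -1] with period 4; step 11 mod 4 = 3, giving -1.

[70,-1]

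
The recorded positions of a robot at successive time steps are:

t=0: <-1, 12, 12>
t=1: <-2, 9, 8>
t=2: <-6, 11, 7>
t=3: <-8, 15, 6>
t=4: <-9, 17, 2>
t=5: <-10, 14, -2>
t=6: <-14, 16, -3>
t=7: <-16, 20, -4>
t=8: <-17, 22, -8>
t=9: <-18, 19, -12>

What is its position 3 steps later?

The moves between consecutive positions are <-1, -3, -4>, <-4, +2, -1>, <-2, +4, -1>, <-1, +2, -4>, <-1, -3, -4>, <-4, +2, -1>, <-2, +4, -1>, <-1, +2, -4>, <-1, -3, -4>; they repeat the 4-cycle [<-1, -3, -4>, <-4, +2, -1>, <-2, +4, -1>, <-1, +2, -4>].
step 10: apply <-4, +2, -1> → <-22, 21, -13>
step 11: apply <-2, +4, -1> → <-24, 25, -14>
step 12: apply <-1, +2, -4> → <-25, 27, -18>

<-25, 27, -18>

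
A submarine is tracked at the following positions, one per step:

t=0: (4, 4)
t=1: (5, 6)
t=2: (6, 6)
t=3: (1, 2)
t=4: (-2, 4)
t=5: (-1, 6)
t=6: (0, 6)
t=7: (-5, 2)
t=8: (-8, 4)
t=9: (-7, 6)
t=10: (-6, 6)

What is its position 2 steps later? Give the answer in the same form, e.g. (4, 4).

(-14, 4)

The moves between consecutive positions are (+1, +2), (+1, +0), (-5, -4), (-3, +2), (+1, +2), (+1, +0), (-5, -4), (-3, +2), (+1, +2), (+1, +0); they repeat the 4-cycle [(+1, +2), (+1, +0), (-5, -4), (-3, +2)].
step 11: apply (-5, -4) → (-11, 2)
step 12: apply (-3, +2) → (-14, 4)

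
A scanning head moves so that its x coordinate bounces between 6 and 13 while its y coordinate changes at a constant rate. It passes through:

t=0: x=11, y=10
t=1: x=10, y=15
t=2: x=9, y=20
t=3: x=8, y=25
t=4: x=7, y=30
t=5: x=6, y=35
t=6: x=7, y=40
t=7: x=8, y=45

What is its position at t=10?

x=11, y=60

The x coordinate travels 1 per step and bounces off the walls at 6 and 13.
  step 8: 8 → 9
  step 9: 9 → 10
  step 10: 10 → 11
The y coordinate changes by +5 each step: at step 10 it is 60.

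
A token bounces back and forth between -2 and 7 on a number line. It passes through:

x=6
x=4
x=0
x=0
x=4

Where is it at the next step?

x=6

The value reflects between -2 and 7, moving 4 per step.
  step 5: 4 → 6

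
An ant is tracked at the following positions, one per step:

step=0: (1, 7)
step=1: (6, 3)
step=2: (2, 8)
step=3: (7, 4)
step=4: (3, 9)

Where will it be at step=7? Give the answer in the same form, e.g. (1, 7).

The moves between consecutive positions are (+5, -4), (-4, +5), (+5, -4), (-4, +5); they repeat the 2-cycle [(+5, -4), (-4, +5)].
step 5: apply (+5, -4) → (8, 5)
step 6: apply (-4, +5) → (4, 10)
step 7: apply (+5, -4) → (9, 6)

(9, 6)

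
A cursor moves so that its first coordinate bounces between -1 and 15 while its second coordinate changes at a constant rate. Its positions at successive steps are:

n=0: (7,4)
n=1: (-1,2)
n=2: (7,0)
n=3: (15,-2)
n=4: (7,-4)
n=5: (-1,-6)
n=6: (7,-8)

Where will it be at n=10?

The first coordinate reflects between -1 and 15, moving 8 per step.
  step 7: 7 → 15
  step 8: 15 → 7
  step 9: 7 → -1
  step 10: -1 → 7
The second coordinate changes by -2 each step: at step 10 it is -16.

(7,-16)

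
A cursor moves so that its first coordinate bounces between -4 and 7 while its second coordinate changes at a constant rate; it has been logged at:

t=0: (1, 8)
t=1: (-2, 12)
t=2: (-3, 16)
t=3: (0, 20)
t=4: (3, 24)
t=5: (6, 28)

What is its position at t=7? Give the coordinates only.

The first coordinate reflects between -4 and 7, moving 3 per step.
  step 6: 6 → 5
  step 7: 5 → 2
The second coordinate changes by +4 each step: at step 7 it is 36.

(2, 36)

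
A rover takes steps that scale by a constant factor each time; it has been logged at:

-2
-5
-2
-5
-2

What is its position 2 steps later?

-2

Consecutive displacements -3, +3, -3, +3 scale by a factor of -1 each step.
step 5: -2 − 3 → -5
step 6: -5 + 3 → -2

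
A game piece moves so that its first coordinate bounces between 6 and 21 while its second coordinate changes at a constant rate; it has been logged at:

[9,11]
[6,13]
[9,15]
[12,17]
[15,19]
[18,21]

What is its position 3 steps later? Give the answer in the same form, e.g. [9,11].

[15,27]

The first coordinate reflects between 6 and 21, moving 3 per step.
  step 6: 18 → 21
  step 7: 21 → 18
  step 8: 18 → 15
The second coordinate changes by +2 each step: at step 8 it is 27.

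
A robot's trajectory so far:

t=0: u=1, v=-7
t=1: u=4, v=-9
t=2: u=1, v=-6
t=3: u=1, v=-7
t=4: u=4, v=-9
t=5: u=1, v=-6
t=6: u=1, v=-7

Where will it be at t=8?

Step-to-step displacements: (+3,-2), (-3,+3), (+0,-1), (+3,-2), (-3,+3), (+0,-1) — a repeating cycle of length 3.
step 7: apply (+3,-2) → u=4, v=-9
step 8: apply (-3,+3) → u=1, v=-6

u=1, v=-6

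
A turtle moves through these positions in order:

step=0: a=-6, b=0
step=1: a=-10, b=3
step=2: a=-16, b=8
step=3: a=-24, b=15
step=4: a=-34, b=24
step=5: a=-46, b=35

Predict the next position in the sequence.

Taking differences between consecutive positions: (-4, +3), (-6, +5), (-8, +7), (-10, +9), (-12, +11). These grow by (-2, +2) each step.
step 6: a=-46, b=35 + (-14, +13) → a=-60, b=48

a=-60, b=48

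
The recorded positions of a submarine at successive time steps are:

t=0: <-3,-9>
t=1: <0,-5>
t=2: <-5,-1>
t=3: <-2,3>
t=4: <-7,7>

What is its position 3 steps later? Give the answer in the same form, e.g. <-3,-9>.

The moves between consecutive positions are <+3,+4>, <-5,+4>, <+3,+4>, <-5,+4>; they repeat the 2-cycle [<+3,+4>, <-5,+4>].
step 5: apply <+3,+4> → <-4,11>
step 6: apply <-5,+4> → <-9,15>
step 7: apply <+3,+4> → <-6,19>

<-6,19>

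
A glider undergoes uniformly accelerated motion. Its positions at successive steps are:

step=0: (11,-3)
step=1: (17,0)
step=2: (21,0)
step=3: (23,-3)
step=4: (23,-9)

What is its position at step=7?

(11,-45)

Taking differences between consecutive positions: (+6,+3), (+4,+0), (+2,-3), (+0,-6). These grow by (-2,-3) each step.
step 5: (23,-9) + (-2,-9) → (21,-18)
step 6: (21,-18) + (-4,-12) → (17,-30)
step 7: (17,-30) + (-6,-15) → (11,-45)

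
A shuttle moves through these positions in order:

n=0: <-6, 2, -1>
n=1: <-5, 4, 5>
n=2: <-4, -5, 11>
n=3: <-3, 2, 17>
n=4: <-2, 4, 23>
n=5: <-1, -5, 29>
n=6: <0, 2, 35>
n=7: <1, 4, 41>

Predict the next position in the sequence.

<2, -5, 47>

The first coordinate changes by +1 each step, so at step 8 it is -6 + 8·(1) = 2.
The second coordinate repeats the cycle [2, 4, -5] with period 3; step 8 mod 3 = 2, giving -5.
The third coordinate changes by +6 each step, so at step 8 it is -1 + 8·(6) = 47.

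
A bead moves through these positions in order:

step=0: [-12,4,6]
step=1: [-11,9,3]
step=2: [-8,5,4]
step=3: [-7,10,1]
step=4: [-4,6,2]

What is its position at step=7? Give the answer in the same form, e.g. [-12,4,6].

The moves between consecutive positions are [+1,+5,-3], [+3,-4,+1], [+1,+5,-3], [+3,-4,+1]; they repeat the 2-cycle [[+1,+5,-3], [+3,-4,+1]].
step 5: apply [+1,+5,-3] → [-3,11,-1]
step 6: apply [+3,-4,+1] → [0,7,0]
step 7: apply [+1,+5,-3] → [1,12,-3]

[1,12,-3]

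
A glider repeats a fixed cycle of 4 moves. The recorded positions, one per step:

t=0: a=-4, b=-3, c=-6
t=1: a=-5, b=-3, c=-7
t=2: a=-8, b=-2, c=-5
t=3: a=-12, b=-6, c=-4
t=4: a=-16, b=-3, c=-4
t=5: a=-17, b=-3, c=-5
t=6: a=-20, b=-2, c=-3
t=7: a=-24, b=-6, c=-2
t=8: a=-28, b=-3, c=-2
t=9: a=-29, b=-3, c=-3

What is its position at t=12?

a=-40, b=-3, c=0

The moves between consecutive positions are (-1,+0,-1), (-3,+1,+2), (-4,-4,+1), (-4,+3,+0), (-1,+0,-1), (-3,+1,+2), (-4,-4,+1), (-4,+3,+0), (-1,+0,-1); they repeat the 4-cycle [(-1,+0,-1), (-3,+1,+2), (-4,-4,+1), (-4,+3,+0)].
step 10: apply (-3,+1,+2) → a=-32, b=-2, c=-1
step 11: apply (-4,-4,+1) → a=-36, b=-6, c=0
step 12: apply (-4,+3,+0) → a=-40, b=-3, c=0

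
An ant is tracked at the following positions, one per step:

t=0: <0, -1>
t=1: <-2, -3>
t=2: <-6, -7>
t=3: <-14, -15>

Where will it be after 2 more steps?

The jumps are <-2, -2>, <-4, -4>, <-8, -8> — a geometric progression with ratio 2.
step 4: <-14, -15> + <-16, -16> → <-30, -31>
step 5: <-30, -31> + <-32, -32> → <-62, -63>

<-62, -63>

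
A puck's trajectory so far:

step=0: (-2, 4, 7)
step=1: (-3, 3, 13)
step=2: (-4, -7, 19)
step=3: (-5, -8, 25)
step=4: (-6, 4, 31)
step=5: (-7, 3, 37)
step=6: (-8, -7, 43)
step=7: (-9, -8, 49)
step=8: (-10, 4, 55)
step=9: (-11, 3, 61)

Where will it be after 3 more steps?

The first coordinate changes by -1 each step, so at step 12 it is -2 + 12·(-1) = -14.
The second coordinate repeats the cycle [4, 3, -7, -8] with period 4; step 12 mod 4 = 0, giving 4.
The third coordinate changes by +6 each step, so at step 12 it is 7 + 12·(6) = 79.

(-14, 4, 79)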